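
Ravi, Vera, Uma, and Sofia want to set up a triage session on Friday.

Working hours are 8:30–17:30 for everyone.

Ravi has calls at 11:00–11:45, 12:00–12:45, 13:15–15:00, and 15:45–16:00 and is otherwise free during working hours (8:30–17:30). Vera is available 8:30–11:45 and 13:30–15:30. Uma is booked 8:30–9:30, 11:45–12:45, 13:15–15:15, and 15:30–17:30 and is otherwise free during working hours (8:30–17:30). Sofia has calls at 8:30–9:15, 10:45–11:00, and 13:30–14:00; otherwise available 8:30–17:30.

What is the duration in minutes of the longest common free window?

75 minutes

Ravi free within 08:30–17:30: 08:30–11:00, 11:45–12:00, 12:45–13:15, 15:00–15:45, 16:00–17:30.
Uma free within 08:30–17:30: 09:30–11:45, 12:45–13:15, 15:15–15:30.
Sofia free within 08:30–17:30: 09:15–10:45, 11:00–13:30, 14:00–17:30.
Ravi ∩ Vera: 08:30–11:00, 15:00–15:30.
Ravi ∩ Vera ∩ Uma: 09:30–11:00, 15:15–15:30.
Ravi ∩ Vera ∩ Uma ∩ Sofia: 09:30–10:45, 15:15–15:30.
Common window lengths: 75, 15 min; longest is 75.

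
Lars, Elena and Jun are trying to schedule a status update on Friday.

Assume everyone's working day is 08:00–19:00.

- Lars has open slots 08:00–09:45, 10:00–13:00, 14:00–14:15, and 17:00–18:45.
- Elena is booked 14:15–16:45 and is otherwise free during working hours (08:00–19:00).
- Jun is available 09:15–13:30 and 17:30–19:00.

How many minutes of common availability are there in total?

Elena free within 08:00–19:00: 08:00–14:15, 16:45–19:00.
Lars ∩ Elena: 08:00–09:45, 10:00–13:00, 14:00–14:15, 17:00–18:45.
Lars ∩ Elena ∩ Jun: 09:15–09:45, 10:00–13:00, 17:30–18:45.
Total common minutes: 30 + 180 + 75 = 285.

285 minutes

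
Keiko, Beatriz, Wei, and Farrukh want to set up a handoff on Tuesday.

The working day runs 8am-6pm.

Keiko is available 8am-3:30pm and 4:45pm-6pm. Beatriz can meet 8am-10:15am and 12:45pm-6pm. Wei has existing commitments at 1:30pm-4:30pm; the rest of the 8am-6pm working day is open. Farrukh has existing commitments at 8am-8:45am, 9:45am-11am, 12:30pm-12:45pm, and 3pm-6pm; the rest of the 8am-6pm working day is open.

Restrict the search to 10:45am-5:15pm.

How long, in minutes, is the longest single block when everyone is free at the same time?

45 minutes

Wei free within 08:00–18:00: 08:00–13:30, 16:30–18:00.
Farrukh free within 08:00–18:00: 08:45–09:45, 11:00–12:30, 12:45–15:00.
Keiko ∩ Beatriz: 08:00–10:15, 12:45–15:30, 16:45–18:00.
Keiko ∩ Beatriz ∩ Wei: 08:00–10:15, 12:45–13:30, 16:45–18:00.
Keiko ∩ Beatriz ∩ Wei ∩ Farrukh: 08:45–09:45, 12:45–13:30.
Restricted to 10:45–17:15: 12:45–13:30.
Single common window of 45 minutes.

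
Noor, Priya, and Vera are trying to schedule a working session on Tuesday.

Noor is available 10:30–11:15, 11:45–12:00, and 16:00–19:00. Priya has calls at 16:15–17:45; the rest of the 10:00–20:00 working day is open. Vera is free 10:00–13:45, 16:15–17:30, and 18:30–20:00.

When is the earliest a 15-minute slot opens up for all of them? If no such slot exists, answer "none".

10:30

Priya free within 10:00–20:00: 10:00–16:15, 17:45–20:00.
Noor ∩ Priya: 10:30–11:15, 11:45–12:00, 16:00–16:15, 17:45–19:00.
Noor ∩ Priya ∩ Vera: 10:30–11:15, 11:45–12:00, 18:30–19:00.
Windows ≥ 15 min: 10:30–11:15, 11:45–12:00, 18:30–19:00.
Earliest such window starts at 10:30.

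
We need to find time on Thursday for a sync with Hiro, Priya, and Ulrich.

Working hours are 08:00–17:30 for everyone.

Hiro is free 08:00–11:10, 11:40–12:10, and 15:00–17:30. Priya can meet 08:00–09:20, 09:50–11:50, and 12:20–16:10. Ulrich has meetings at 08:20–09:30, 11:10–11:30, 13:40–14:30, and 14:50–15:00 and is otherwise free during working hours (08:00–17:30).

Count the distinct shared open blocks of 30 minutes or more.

2

Ulrich free within 08:00–17:30: 08:00–08:20, 09:30–11:10, 11:30–13:40, 14:30–14:50, 15:00–17:30.
Hiro ∩ Priya: 08:00–09:20, 09:50–11:10, 11:40–11:50, 15:00–16:10.
Hiro ∩ Priya ∩ Ulrich: 08:00–08:20, 09:50–11:10, 11:40–11:50, 15:00–16:10.
Windows ≥ 30 min: 09:50–11:10, 15:00–16:10.
That's 2 windows.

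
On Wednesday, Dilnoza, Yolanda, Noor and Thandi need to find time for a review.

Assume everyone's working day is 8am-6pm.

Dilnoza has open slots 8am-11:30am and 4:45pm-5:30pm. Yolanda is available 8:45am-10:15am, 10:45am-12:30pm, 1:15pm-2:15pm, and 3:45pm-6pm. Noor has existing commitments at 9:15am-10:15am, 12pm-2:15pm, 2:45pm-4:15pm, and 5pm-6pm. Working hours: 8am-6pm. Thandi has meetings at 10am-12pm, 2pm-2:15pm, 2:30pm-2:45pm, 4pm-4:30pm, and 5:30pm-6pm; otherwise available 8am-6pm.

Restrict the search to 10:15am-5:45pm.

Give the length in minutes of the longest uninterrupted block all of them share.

Noor free within 08:00–18:00: 08:00–09:15, 10:15–12:00, 14:15–14:45, 16:15–17:00.
Thandi free within 08:00–18:00: 08:00–10:00, 12:00–14:00, 14:15–14:30, 14:45–16:00, 16:30–17:30.
Dilnoza ∩ Yolanda: 08:45–10:15, 10:45–11:30, 16:45–17:30.
Dilnoza ∩ Yolanda ∩ Noor: 08:45–09:15, 10:45–11:30, 16:45–17:00.
Dilnoza ∩ Yolanda ∩ Noor ∩ Thandi: 08:45–09:15, 16:45–17:00.
Restricted to 10:15–17:45: 16:45–17:00.
Single common window of 15 minutes.

15 minutes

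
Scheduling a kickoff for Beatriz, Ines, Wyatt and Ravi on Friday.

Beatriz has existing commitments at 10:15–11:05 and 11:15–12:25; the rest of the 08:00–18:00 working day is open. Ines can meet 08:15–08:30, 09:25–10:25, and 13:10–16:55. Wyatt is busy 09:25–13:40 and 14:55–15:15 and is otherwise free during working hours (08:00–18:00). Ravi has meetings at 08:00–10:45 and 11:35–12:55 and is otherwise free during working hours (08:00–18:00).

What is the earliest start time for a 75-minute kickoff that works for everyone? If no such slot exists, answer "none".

13:40

Beatriz free within 08:00–18:00: 08:00–10:15, 11:05–11:15, 12:25–18:00.
Wyatt free within 08:00–18:00: 08:00–09:25, 13:40–14:55, 15:15–18:00.
Ravi free within 08:00–18:00: 10:45–11:35, 12:55–18:00.
Beatriz ∩ Ines: 08:15–08:30, 09:25–10:15, 13:10–16:55.
Beatriz ∩ Ines ∩ Wyatt: 08:15–08:30, 13:40–14:55, 15:15–16:55.
Beatriz ∩ Ines ∩ Wyatt ∩ Ravi: 13:40–14:55, 15:15–16:55.
Windows ≥ 75 min: 13:40–14:55, 15:15–16:55.
Earliest such window starts at 13:40.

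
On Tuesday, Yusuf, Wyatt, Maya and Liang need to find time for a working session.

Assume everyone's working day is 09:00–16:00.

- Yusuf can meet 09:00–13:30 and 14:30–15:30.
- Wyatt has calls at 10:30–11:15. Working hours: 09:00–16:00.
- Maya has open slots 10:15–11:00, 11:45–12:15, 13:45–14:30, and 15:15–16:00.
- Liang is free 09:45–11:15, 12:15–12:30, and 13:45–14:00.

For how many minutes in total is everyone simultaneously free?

Wyatt free within 09:00–16:00: 09:00–10:30, 11:15–16:00.
Yusuf ∩ Wyatt: 09:00–10:30, 11:15–13:30, 14:30–15:30.
Yusuf ∩ Wyatt ∩ Maya: 10:15–10:30, 11:45–12:15, 15:15–15:30.
Yusuf ∩ Wyatt ∩ Maya ∩ Liang: 10:15–10:30.
Total common minutes: 15.

15 minutes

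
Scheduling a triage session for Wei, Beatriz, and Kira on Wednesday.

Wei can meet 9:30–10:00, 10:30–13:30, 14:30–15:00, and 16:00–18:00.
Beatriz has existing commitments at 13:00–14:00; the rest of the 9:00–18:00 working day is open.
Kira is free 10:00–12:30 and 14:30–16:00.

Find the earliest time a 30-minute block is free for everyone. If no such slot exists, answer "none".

Beatriz free within 09:00–18:00: 09:00–13:00, 14:00–18:00.
Wei ∩ Beatriz: 09:30–10:00, 10:30–13:00, 14:30–15:00, 16:00–18:00.
Wei ∩ Beatriz ∩ Kira: 10:30–12:30, 14:30–15:00.
Windows ≥ 30 min: 10:30–12:30, 14:30–15:00.
Earliest such window starts at 10:30.

10:30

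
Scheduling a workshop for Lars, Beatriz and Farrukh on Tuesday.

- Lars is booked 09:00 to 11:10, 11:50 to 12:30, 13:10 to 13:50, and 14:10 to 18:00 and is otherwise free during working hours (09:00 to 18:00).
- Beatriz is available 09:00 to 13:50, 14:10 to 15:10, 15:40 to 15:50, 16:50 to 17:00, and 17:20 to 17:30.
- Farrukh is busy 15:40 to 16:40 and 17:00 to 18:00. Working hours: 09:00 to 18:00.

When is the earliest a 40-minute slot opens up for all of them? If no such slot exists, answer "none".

11:10

Lars free within 09:00–18:00: 11:10–11:50, 12:30–13:10, 13:50–14:10.
Farrukh free within 09:00–18:00: 09:00–15:40, 16:40–17:00.
Lars ∩ Beatriz: 11:10–11:50, 12:30–13:10.
Lars ∩ Beatriz ∩ Farrukh: 11:10–11:50, 12:30–13:10.
Windows ≥ 40 min: 11:10–11:50, 12:30–13:10.
Earliest such window starts at 11:10.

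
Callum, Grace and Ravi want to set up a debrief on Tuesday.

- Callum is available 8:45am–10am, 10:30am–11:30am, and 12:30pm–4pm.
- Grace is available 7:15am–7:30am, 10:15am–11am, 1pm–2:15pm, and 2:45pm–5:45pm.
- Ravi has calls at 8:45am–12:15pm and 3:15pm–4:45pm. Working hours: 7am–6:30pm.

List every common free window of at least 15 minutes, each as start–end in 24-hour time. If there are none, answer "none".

13:00–14:15, 14:45–15:15

Ravi free within 07:00–18:30: 07:00–08:45, 12:15–15:15, 16:45–18:30.
Callum ∩ Grace: 10:30–11:00, 13:00–14:15, 14:45–16:00.
Callum ∩ Grace ∩ Ravi: 13:00–14:15, 14:45–15:15.
Windows ≥ 15 min: 13:00–14:15, 14:45–15:15.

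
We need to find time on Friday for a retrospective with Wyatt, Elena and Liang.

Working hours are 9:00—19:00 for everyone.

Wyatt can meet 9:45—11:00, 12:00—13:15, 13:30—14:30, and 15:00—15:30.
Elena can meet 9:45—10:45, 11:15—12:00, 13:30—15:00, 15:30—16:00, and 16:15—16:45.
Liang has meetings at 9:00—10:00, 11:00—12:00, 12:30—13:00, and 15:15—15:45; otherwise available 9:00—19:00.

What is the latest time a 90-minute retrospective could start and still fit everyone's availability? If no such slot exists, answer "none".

Liang free within 09:00–19:00: 10:00–11:00, 12:00–12:30, 13:00–15:15, 15:45–19:00.
Wyatt ∩ Elena: 09:45–10:45, 13:30–14:30.
Wyatt ∩ Elena ∩ Liang: 10:00–10:45, 13:30–14:30.
Windows ≥ 90 min: (none).

none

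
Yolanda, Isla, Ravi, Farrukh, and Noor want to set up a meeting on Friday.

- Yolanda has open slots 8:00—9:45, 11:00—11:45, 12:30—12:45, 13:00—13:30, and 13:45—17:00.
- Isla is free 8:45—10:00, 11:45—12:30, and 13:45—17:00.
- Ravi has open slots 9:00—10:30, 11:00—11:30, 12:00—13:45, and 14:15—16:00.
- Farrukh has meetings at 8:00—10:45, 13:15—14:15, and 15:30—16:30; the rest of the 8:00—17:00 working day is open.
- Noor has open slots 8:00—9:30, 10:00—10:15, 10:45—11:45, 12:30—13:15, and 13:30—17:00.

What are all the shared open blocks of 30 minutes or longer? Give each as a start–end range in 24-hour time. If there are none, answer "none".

Farrukh free within 08:00–17:00: 10:45–13:15, 14:15–15:30, 16:30–17:00.
Yolanda ∩ Isla: 08:45–09:45, 13:45–17:00.
Yolanda ∩ Isla ∩ Ravi: 09:00–09:45, 14:15–16:00.
Yolanda ∩ Isla ∩ Ravi ∩ Farrukh: 14:15–15:30.
Yolanda ∩ Isla ∩ Ravi ∩ Farrukh ∩ Noor: 14:15–15:30.
Windows ≥ 30 min: 14:15–15:30.

14:15–15:30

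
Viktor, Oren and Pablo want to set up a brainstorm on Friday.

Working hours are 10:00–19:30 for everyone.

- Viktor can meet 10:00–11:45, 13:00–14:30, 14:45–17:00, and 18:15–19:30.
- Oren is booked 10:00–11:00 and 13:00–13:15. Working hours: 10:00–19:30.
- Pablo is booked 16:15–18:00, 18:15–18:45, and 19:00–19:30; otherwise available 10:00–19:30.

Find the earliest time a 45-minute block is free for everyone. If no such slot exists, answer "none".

Oren free within 10:00–19:30: 11:00–13:00, 13:15–19:30.
Pablo free within 10:00–19:30: 10:00–16:15, 18:00–18:15, 18:45–19:00.
Viktor ∩ Oren: 11:00–11:45, 13:15–14:30, 14:45–17:00, 18:15–19:30.
Viktor ∩ Oren ∩ Pablo: 11:00–11:45, 13:15–14:30, 14:45–16:15, 18:45–19:00.
Windows ≥ 45 min: 11:00–11:45, 13:15–14:30, 14:45–16:15.
Earliest such window starts at 11:00.

11:00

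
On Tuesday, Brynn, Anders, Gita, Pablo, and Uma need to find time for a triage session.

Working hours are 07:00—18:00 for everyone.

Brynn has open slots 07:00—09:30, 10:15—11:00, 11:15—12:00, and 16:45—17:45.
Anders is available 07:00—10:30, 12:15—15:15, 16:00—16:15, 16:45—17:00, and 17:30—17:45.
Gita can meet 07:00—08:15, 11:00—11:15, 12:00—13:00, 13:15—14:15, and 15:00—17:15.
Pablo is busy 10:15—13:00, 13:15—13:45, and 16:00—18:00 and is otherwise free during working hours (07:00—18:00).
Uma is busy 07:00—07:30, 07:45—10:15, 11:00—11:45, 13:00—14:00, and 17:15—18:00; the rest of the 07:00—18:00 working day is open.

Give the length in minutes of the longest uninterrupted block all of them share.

15 minutes

Pablo free within 07:00–18:00: 07:00–10:15, 13:00–13:15, 13:45–16:00.
Uma free within 07:00–18:00: 07:30–07:45, 10:15–11:00, 11:45–13:00, 14:00–17:15.
Brynn ∩ Anders: 07:00–09:30, 10:15–10:30, 16:45–17:00, 17:30–17:45.
Brynn ∩ Anders ∩ Gita: 07:00–08:15, 16:45–17:00.
Brynn ∩ Anders ∩ Gita ∩ Pablo: 07:00–08:15.
Brynn ∩ Anders ∩ Gita ∩ Pablo ∩ Uma: 07:30–07:45.
Single common window of 15 minutes.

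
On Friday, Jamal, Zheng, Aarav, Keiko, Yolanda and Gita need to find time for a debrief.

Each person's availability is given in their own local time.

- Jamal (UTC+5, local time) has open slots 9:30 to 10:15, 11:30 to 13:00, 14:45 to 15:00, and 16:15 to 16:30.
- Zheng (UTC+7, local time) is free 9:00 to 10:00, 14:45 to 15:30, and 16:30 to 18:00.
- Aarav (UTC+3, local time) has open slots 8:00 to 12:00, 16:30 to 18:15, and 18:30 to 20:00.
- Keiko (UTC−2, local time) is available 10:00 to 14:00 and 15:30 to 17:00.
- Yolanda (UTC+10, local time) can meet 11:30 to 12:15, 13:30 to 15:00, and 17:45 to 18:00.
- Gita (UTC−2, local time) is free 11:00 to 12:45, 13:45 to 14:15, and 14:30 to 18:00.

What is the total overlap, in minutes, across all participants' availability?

0 minutes

Jamal → UTC: 04:30–05:15, 06:30–08:00, 09:45–10:00, 11:15–11:30.
Zheng → UTC: 02:00–03:00, 07:45–08:30, 09:30–11:00.
Aarav → UTC: 05:00–09:00, 13:30–15:15, 15:30–17:00.
Keiko → UTC: 12:00–16:00, 17:30–19:00.
Yolanda → UTC: 01:30–02:15, 03:30–05:00, 07:45–08:00.
Gita → UTC: 13:00–14:45, 15:45–16:15, 16:30–20:00.
Jamal ∩ Zheng: 07:45–08:00, 09:45–10:00.
Jamal ∩ Zheng ∩ Aarav: 07:45–08:00.
Jamal ∩ Zheng ∩ Aarav ∩ Keiko: (none).
Jamal ∩ Zheng ∩ Aarav ∩ Keiko ∩ Yolanda: (none).
Jamal ∩ Zheng ∩ Aarav ∩ Keiko ∩ Yolanda ∩ Gita: (none).
Total common minutes: 0.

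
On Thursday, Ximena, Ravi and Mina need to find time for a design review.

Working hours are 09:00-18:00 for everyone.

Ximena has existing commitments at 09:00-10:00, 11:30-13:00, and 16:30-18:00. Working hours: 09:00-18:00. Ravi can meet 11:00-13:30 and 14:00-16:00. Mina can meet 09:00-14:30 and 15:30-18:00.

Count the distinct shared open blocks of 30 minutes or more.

4

Ximena free within 09:00–18:00: 10:00–11:30, 13:00–16:30.
Ximena ∩ Ravi: 11:00–11:30, 13:00–13:30, 14:00–16:00.
Ximena ∩ Ravi ∩ Mina: 11:00–11:30, 13:00–13:30, 14:00–14:30, 15:30–16:00.
Windows ≥ 30 min: 11:00–11:30, 13:00–13:30, 14:00–14:30, 15:30–16:00.
That's 4 windows.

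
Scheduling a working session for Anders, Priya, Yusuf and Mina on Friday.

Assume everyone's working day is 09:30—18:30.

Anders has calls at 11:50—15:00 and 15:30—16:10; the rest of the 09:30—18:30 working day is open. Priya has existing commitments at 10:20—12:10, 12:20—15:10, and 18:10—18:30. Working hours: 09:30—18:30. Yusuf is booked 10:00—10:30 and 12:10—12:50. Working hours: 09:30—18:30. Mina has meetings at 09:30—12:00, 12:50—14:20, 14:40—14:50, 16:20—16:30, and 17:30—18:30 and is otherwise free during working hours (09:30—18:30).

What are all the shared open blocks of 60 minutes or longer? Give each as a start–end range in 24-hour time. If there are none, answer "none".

16:30–17:30

Anders free within 09:30–18:30: 09:30–11:50, 15:00–15:30, 16:10–18:30.
Priya free within 09:30–18:30: 09:30–10:20, 12:10–12:20, 15:10–18:10.
Yusuf free within 09:30–18:30: 09:30–10:00, 10:30–12:10, 12:50–18:30.
Mina free within 09:30–18:30: 12:00–12:50, 14:20–14:40, 14:50–16:20, 16:30–17:30.
Anders ∩ Priya: 09:30–10:20, 15:10–15:30, 16:10–18:10.
Anders ∩ Priya ∩ Yusuf: 09:30–10:00, 15:10–15:30, 16:10–18:10.
Anders ∩ Priya ∩ Yusuf ∩ Mina: 15:10–15:30, 16:10–16:20, 16:30–17:30.
Windows ≥ 60 min: 16:30–17:30.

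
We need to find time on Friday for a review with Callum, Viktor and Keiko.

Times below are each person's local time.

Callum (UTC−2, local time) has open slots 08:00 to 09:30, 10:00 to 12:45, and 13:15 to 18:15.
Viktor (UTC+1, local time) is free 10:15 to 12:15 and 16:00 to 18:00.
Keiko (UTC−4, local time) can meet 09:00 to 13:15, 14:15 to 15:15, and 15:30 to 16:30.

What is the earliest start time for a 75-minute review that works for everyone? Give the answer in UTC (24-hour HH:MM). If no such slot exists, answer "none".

Callum → UTC: 10:00–11:30, 12:00–14:45, 15:15–20:15.
Viktor → UTC: 09:15–11:15, 15:00–17:00.
Keiko → UTC: 13:00–17:15, 18:15–19:15, 19:30–20:30.
Callum ∩ Viktor: 10:00–11:15, 15:15–17:00.
Callum ∩ Viktor ∩ Keiko: 15:15–17:00.
Windows ≥ 75 min: 15:15–17:00.
Earliest such window starts at 15:15.

15:15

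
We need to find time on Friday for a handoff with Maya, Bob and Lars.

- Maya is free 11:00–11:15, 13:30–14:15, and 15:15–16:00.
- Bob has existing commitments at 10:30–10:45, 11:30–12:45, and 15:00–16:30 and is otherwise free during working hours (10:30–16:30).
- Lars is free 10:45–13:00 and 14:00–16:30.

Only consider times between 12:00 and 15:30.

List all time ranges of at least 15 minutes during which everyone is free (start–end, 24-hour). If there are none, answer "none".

14:00–14:15

Bob free within 10:30–16:30: 10:45–11:30, 12:45–15:00.
Maya ∩ Bob: 11:00–11:15, 13:30–14:15.
Maya ∩ Bob ∩ Lars: 11:00–11:15, 14:00–14:15.
Restricted to 12:00–15:30: 14:00–14:15.
Windows ≥ 15 min: 14:00–14:15.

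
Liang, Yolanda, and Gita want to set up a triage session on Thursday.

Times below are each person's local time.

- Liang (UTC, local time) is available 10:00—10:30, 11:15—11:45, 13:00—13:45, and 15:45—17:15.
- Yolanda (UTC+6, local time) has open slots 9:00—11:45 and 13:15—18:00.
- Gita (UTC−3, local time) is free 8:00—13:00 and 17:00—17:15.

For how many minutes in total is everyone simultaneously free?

Liang → UTC: 10:00–10:30, 11:15–11:45, 13:00–13:45, 15:45–17:15.
Yolanda → UTC: 03:00–05:45, 07:15–12:00.
Gita → UTC: 11:00–16:00, 20:00–20:15.
Liang ∩ Yolanda: 10:00–10:30, 11:15–11:45.
Liang ∩ Yolanda ∩ Gita: 11:15–11:45.
Total common minutes: 30.

30 minutes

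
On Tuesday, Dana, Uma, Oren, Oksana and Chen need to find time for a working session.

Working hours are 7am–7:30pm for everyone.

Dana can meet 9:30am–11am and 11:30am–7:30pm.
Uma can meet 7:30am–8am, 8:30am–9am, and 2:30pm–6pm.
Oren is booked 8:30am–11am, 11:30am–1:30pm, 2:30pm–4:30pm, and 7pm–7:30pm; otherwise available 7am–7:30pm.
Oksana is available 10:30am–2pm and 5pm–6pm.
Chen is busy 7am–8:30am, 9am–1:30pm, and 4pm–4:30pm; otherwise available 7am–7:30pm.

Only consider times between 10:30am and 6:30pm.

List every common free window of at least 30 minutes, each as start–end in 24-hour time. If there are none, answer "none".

Oren free within 07:00–19:30: 07:00–08:30, 11:00–11:30, 13:30–14:30, 16:30–19:00.
Chen free within 07:00–19:30: 08:30–09:00, 13:30–16:00, 16:30–19:30.
Dana ∩ Uma: 14:30–18:00.
Dana ∩ Uma ∩ Oren: 16:30–18:00.
Dana ∩ Uma ∩ Oren ∩ Oksana: 17:00–18:00.
Dana ∩ Uma ∩ Oren ∩ Oksana ∩ Chen: 17:00–18:00.
Restricted to 10:30–18:30: 17:00–18:00.
Windows ≥ 30 min: 17:00–18:00.

17:00–18:00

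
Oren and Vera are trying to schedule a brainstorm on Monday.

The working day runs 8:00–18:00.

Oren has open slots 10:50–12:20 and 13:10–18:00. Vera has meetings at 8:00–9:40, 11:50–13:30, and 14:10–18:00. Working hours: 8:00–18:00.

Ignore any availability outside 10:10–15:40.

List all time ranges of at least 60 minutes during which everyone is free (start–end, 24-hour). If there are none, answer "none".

10:50–11:50

Vera free within 08:00–18:00: 09:40–11:50, 13:30–14:10.
Oren ∩ Vera: 10:50–11:50, 13:30–14:10.
Restricted to 10:10–15:40: 10:50–11:50, 13:30–14:10.
Windows ≥ 60 min: 10:50–11:50.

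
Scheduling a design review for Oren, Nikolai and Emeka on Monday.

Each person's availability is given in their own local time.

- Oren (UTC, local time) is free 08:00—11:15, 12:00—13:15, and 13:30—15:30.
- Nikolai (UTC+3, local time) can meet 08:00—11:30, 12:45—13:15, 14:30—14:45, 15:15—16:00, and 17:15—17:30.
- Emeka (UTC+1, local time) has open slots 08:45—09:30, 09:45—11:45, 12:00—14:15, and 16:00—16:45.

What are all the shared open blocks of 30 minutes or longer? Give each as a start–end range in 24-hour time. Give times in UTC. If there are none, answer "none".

Oren → UTC: 08:00–11:15, 12:00–13:15, 13:30–15:30.
Nikolai → UTC: 05:00–08:30, 09:45–10:15, 11:30–11:45, 12:15–13:00, 14:15–14:30.
Emeka → UTC: 07:45–08:30, 08:45–10:45, 11:00–13:15, 15:00–15:45.
Oren ∩ Nikolai: 08:00–08:30, 09:45–10:15, 12:15–13:00, 14:15–14:30.
Oren ∩ Nikolai ∩ Emeka: 08:00–08:30, 09:45–10:15, 12:15–13:00.
Windows ≥ 30 min: 08:00–08:30, 09:45–10:15, 12:15–13:00.

08:00–08:30, 09:45–10:15, 12:15–13:00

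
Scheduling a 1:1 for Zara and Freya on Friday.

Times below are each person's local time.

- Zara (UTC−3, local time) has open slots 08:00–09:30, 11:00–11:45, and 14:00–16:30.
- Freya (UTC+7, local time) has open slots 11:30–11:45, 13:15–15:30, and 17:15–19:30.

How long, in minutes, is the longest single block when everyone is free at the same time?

90 minutes

Zara → UTC: 11:00–12:30, 14:00–14:45, 17:00–19:30.
Freya → UTC: 04:30–04:45, 06:15–08:30, 10:15–12:30.
Zara ∩ Freya: 11:00–12:30.
Single common window of 90 minutes.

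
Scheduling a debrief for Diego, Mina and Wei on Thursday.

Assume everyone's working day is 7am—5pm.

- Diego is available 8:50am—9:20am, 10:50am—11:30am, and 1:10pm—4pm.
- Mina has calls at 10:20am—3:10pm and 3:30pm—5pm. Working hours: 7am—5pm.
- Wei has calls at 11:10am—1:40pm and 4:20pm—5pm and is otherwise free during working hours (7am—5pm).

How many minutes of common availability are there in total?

Mina free within 07:00–17:00: 07:00–10:20, 15:10–15:30.
Wei free within 07:00–17:00: 07:00–11:10, 13:40–16:20.
Diego ∩ Mina: 08:50–09:20, 15:10–15:30.
Diego ∩ Mina ∩ Wei: 08:50–09:20, 15:10–15:30.
Total common minutes: 30 + 20 = 50.

50 minutes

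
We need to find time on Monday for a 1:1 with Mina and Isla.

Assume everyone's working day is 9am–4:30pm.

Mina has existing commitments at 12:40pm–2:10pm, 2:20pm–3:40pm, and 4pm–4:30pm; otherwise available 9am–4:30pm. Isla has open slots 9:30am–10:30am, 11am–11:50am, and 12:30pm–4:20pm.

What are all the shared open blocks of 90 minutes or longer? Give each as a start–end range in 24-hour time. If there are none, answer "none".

none

Mina free within 09:00–16:30: 09:00–12:40, 14:10–14:20, 15:40–16:00.
Mina ∩ Isla: 09:30–10:30, 11:00–11:50, 12:30–12:40, 14:10–14:20, 15:40–16:00.
Windows ≥ 90 min: (none).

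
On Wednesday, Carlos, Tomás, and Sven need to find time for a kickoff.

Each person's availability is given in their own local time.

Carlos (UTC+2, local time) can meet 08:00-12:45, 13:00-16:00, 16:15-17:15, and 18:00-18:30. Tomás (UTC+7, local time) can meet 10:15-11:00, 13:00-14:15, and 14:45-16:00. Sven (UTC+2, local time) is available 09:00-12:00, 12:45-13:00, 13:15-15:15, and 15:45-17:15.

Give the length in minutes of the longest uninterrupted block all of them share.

Carlos → UTC: 06:00–10:45, 11:00–14:00, 14:15–15:15, 16:00–16:30.
Tomás → UTC: 03:15–04:00, 06:00–07:15, 07:45–09:00.
Sven → UTC: 07:00–10:00, 10:45–11:00, 11:15–13:15, 13:45–15:15.
Carlos ∩ Tomás: 06:00–07:15, 07:45–09:00.
Carlos ∩ Tomás ∩ Sven: 07:00–07:15, 07:45–09:00.
Common window lengths: 15, 75 min; longest is 75.

75 minutes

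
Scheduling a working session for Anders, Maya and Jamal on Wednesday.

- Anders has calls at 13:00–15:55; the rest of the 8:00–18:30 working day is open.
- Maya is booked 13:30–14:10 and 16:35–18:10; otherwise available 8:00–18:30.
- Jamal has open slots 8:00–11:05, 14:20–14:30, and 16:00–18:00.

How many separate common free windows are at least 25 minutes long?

Anders free within 08:00–18:30: 08:00–13:00, 15:55–18:30.
Maya free within 08:00–18:30: 08:00–13:30, 14:10–16:35, 18:10–18:30.
Anders ∩ Maya: 08:00–13:00, 15:55–16:35, 18:10–18:30.
Anders ∩ Maya ∩ Jamal: 08:00–11:05, 16:00–16:35.
Windows ≥ 25 min: 08:00–11:05, 16:00–16:35.
That's 2 windows.

2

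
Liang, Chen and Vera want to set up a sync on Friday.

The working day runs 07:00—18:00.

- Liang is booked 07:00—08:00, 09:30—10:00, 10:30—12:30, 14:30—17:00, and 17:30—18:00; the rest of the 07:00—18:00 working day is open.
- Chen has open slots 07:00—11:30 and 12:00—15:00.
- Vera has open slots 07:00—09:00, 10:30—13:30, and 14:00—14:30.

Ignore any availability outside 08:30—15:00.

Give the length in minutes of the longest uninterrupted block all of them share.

60 minutes

Liang free within 07:00–18:00: 08:00–09:30, 10:00–10:30, 12:30–14:30, 17:00–17:30.
Liang ∩ Chen: 08:00–09:30, 10:00–10:30, 12:30–14:30.
Liang ∩ Chen ∩ Vera: 08:00–09:00, 12:30–13:30, 14:00–14:30.
Restricted to 08:30–15:00: 08:30–09:00, 12:30–13:30, 14:00–14:30.
Common window lengths: 30, 60, 30 min; longest is 60.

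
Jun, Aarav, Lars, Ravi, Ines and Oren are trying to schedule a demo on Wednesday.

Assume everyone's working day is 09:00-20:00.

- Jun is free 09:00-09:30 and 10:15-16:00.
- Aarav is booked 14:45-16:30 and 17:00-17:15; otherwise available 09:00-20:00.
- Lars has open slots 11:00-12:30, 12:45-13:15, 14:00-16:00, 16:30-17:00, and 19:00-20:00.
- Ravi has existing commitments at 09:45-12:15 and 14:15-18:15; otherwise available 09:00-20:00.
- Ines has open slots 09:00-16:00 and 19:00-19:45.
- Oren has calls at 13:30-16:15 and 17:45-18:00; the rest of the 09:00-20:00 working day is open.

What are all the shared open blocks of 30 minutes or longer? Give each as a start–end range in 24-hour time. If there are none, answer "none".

Aarav free within 09:00–20:00: 09:00–14:45, 16:30–17:00, 17:15–20:00.
Ravi free within 09:00–20:00: 09:00–09:45, 12:15–14:15, 18:15–20:00.
Oren free within 09:00–20:00: 09:00–13:30, 16:15–17:45, 18:00–20:00.
Jun ∩ Aarav: 09:00–09:30, 10:15–14:45.
Jun ∩ Aarav ∩ Lars: 11:00–12:30, 12:45–13:15, 14:00–14:45.
Jun ∩ Aarav ∩ Lars ∩ Ravi: 12:15–12:30, 12:45–13:15, 14:00–14:15.
Jun ∩ Aarav ∩ Lars ∩ Ravi ∩ Ines: 12:15–12:30, 12:45–13:15, 14:00–14:15.
Jun ∩ Aarav ∩ Lars ∩ Ravi ∩ Ines ∩ Oren: 12:15–12:30, 12:45–13:15.
Windows ≥ 30 min: 12:45–13:15.

12:45–13:15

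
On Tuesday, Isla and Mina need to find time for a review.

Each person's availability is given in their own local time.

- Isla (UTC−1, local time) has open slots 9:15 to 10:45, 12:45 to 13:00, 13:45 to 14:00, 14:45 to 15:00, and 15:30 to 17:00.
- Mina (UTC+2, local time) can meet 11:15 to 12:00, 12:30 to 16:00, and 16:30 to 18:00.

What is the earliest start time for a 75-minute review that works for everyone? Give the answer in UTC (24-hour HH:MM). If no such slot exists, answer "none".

Isla → UTC: 10:15–11:45, 13:45–14:00, 14:45–15:00, 15:45–16:00, 16:30–18:00.
Mina → UTC: 09:15–10:00, 10:30–14:00, 14:30–16:00.
Isla ∩ Mina: 10:30–11:45, 13:45–14:00, 14:45–15:00, 15:45–16:00.
Windows ≥ 75 min: 10:30–11:45.
Earliest such window starts at 10:30.

10:30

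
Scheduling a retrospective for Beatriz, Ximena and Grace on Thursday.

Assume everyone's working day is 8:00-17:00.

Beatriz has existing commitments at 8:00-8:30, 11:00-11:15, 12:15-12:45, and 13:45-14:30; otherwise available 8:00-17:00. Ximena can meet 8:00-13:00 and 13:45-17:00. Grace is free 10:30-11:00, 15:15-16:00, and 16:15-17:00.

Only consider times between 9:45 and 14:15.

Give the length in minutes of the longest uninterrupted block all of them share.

30 minutes

Beatriz free within 08:00–17:00: 08:30–11:00, 11:15–12:15, 12:45–13:45, 14:30–17:00.
Beatriz ∩ Ximena: 08:30–11:00, 11:15–12:15, 12:45–13:00, 14:30–17:00.
Beatriz ∩ Ximena ∩ Grace: 10:30–11:00, 15:15–16:00, 16:15–17:00.
Restricted to 09:45–14:15: 10:30–11:00.
Single common window of 30 minutes.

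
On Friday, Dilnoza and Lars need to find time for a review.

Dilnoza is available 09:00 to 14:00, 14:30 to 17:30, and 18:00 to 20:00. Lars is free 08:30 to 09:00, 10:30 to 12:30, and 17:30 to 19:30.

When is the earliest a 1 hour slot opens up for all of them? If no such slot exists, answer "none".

10:30

Dilnoza ∩ Lars: 10:30–12:30, 18:00–19:30.
Windows ≥ 60 min: 10:30–12:30, 18:00–19:30.
Earliest such window starts at 10:30.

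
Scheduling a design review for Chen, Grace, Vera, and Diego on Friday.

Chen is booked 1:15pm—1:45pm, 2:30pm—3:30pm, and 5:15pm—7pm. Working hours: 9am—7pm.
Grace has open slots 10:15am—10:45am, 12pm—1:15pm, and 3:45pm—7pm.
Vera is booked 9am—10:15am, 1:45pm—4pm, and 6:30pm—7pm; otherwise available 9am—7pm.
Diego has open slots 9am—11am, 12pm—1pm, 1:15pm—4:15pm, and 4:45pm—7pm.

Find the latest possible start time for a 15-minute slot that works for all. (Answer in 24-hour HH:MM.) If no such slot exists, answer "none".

17:00

Chen free within 09:00–19:00: 09:00–13:15, 13:45–14:30, 15:30–17:15.
Vera free within 09:00–19:00: 10:15–13:45, 16:00–18:30.
Chen ∩ Grace: 10:15–10:45, 12:00–13:15, 15:45–17:15.
Chen ∩ Grace ∩ Vera: 10:15–10:45, 12:00–13:15, 16:00–17:15.
Chen ∩ Grace ∩ Vera ∩ Diego: 10:15–10:45, 12:00–13:00, 16:00–16:15, 16:45–17:15.
Windows ≥ 15 min: 10:15–10:45, 12:00–13:00, 16:00–16:15, 16:45–17:15.
Latest start in the last window 16:45–17:15 is 17:15 − 15 min = 17:00.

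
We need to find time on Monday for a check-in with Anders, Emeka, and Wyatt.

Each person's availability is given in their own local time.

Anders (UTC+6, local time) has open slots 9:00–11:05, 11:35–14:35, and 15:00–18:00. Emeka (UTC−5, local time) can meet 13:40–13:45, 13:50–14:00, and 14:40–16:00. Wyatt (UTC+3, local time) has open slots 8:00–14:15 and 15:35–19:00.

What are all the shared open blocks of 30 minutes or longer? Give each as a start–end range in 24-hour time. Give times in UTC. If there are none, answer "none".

Anders → UTC: 03:00–05:05, 05:35–08:35, 09:00–12:00.
Emeka → UTC: 18:40–18:45, 18:50–19:00, 19:40–21:00.
Wyatt → UTC: 05:00–11:15, 12:35–16:00.
Anders ∩ Emeka: (none).
Anders ∩ Emeka ∩ Wyatt: (none).
Windows ≥ 30 min: (none).

none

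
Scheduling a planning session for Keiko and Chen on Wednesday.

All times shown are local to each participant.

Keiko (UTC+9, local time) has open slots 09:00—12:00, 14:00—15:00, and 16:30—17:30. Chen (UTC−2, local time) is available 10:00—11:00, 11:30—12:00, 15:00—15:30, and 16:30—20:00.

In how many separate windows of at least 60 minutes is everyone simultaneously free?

Keiko → UTC: 00:00–03:00, 05:00–06:00, 07:30–08:30.
Chen → UTC: 12:00–13:00, 13:30–14:00, 17:00–17:30, 18:30–22:00.
Keiko ∩ Chen: (none).
Windows ≥ 60 min: (none).
That's 0 windows.

0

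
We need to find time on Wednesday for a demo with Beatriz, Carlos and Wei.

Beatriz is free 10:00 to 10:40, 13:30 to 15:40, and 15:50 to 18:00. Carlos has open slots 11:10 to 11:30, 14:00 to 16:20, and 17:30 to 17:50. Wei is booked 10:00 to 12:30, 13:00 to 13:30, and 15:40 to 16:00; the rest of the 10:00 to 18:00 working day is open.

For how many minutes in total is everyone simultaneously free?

140 minutes

Wei free within 10:00–18:00: 12:30–13:00, 13:30–15:40, 16:00–18:00.
Beatriz ∩ Carlos: 14:00–15:40, 15:50–16:20, 17:30–17:50.
Beatriz ∩ Carlos ∩ Wei: 14:00–15:40, 16:00–16:20, 17:30–17:50.
Total common minutes: 100 + 20 + 20 = 140.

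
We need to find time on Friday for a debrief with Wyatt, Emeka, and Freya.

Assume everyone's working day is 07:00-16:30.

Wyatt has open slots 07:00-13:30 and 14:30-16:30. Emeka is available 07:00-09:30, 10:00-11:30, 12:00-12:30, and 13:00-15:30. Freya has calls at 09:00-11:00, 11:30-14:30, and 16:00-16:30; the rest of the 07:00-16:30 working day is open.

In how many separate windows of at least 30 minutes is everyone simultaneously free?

Freya free within 07:00–16:30: 07:00–09:00, 11:00–11:30, 14:30–16:00.
Wyatt ∩ Emeka: 07:00–09:30, 10:00–11:30, 12:00–12:30, 13:00–13:30, 14:30–15:30.
Wyatt ∩ Emeka ∩ Freya: 07:00–09:00, 11:00–11:30, 14:30–15:30.
Windows ≥ 30 min: 07:00–09:00, 11:00–11:30, 14:30–15:30.
That's 3 windows.

3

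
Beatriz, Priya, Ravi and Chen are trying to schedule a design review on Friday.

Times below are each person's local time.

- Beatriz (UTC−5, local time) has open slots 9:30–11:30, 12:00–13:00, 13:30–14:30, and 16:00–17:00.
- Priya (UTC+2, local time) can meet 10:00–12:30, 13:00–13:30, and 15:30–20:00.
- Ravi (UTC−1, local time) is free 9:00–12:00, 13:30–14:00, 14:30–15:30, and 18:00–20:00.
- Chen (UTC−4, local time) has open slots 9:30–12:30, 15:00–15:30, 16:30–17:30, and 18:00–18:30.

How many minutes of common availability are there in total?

90 minutes

Beatriz → UTC: 14:30–16:30, 17:00–18:00, 18:30–19:30, 21:00–22:00.
Priya → UTC: 08:00–10:30, 11:00–11:30, 13:30–18:00.
Ravi → UTC: 10:00–13:00, 14:30–15:00, 15:30–16:30, 19:00–21:00.
Chen → UTC: 13:30–16:30, 19:00–19:30, 20:30–21:30, 22:00–22:30.
Beatriz ∩ Priya: 14:30–16:30, 17:00–18:00.
Beatriz ∩ Priya ∩ Ravi: 14:30–15:00, 15:30–16:30.
Beatriz ∩ Priya ∩ Ravi ∩ Chen: 14:30–15:00, 15:30–16:30.
Total common minutes: 30 + 60 = 90.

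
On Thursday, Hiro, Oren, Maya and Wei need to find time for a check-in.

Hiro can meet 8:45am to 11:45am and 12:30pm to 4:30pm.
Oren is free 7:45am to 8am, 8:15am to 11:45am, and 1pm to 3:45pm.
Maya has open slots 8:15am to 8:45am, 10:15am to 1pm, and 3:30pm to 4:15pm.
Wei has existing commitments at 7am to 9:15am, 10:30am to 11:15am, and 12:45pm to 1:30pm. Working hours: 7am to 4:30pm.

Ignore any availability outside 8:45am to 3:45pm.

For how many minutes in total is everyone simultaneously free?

60 minutes

Wei free within 07:00–16:30: 09:15–10:30, 11:15–12:45, 13:30–16:30.
Hiro ∩ Oren: 08:45–11:45, 13:00–15:45.
Hiro ∩ Oren ∩ Maya: 10:15–11:45, 15:30–15:45.
Hiro ∩ Oren ∩ Maya ∩ Wei: 10:15–10:30, 11:15–11:45, 15:30–15:45.
Restricted to 08:45–15:45: 10:15–10:30, 11:15–11:45, 15:30–15:45.
Total common minutes: 15 + 30 + 15 = 60.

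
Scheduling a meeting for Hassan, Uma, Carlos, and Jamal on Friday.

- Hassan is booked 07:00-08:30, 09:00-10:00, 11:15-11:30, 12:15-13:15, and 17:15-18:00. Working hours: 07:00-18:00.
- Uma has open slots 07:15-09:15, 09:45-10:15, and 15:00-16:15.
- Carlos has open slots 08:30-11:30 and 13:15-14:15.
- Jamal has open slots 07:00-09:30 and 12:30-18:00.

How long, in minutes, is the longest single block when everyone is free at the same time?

30 minutes

Hassan free within 07:00–18:00: 08:30–09:00, 10:00–11:15, 11:30–12:15, 13:15–17:15.
Hassan ∩ Uma: 08:30–09:00, 10:00–10:15, 15:00–16:15.
Hassan ∩ Uma ∩ Carlos: 08:30–09:00, 10:00–10:15.
Hassan ∩ Uma ∩ Carlos ∩ Jamal: 08:30–09:00.
Single common window of 30 minutes.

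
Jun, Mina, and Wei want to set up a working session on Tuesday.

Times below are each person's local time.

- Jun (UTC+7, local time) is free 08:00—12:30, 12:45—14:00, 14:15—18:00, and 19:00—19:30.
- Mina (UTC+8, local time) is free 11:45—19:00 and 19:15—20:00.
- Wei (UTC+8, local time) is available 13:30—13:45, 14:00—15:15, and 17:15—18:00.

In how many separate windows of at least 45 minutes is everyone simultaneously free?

2

Jun → UTC: 01:00–05:30, 05:45–07:00, 07:15–11:00, 12:00–12:30.
Mina → UTC: 03:45–11:00, 11:15–12:00.
Wei → UTC: 05:30–05:45, 06:00–07:15, 09:15–10:00.
Jun ∩ Mina: 03:45–05:30, 05:45–07:00, 07:15–11:00.
Jun ∩ Mina ∩ Wei: 06:00–07:00, 09:15–10:00.
Windows ≥ 45 min: 06:00–07:00, 09:15–10:00.
That's 2 windows.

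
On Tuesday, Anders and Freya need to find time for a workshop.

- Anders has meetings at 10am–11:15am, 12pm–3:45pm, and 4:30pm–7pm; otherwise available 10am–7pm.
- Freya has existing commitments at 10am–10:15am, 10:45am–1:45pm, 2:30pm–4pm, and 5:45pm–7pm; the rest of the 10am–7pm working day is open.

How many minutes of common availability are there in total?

Anders free within 10:00–19:00: 11:15–12:00, 15:45–16:30.
Freya free within 10:00–19:00: 10:15–10:45, 13:45–14:30, 16:00–17:45.
Anders ∩ Freya: 16:00–16:30.
Total common minutes: 30.

30 minutes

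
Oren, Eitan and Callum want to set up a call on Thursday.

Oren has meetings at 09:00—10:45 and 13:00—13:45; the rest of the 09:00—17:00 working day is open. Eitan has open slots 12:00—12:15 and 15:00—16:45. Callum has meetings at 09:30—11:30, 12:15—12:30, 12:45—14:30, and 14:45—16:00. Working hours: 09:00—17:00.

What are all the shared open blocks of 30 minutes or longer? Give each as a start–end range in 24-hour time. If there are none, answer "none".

16:00–16:45

Oren free within 09:00–17:00: 10:45–13:00, 13:45–17:00.
Callum free within 09:00–17:00: 09:00–09:30, 11:30–12:15, 12:30–12:45, 14:30–14:45, 16:00–17:00.
Oren ∩ Eitan: 12:00–12:15, 15:00–16:45.
Oren ∩ Eitan ∩ Callum: 12:00–12:15, 16:00–16:45.
Windows ≥ 30 min: 16:00–16:45.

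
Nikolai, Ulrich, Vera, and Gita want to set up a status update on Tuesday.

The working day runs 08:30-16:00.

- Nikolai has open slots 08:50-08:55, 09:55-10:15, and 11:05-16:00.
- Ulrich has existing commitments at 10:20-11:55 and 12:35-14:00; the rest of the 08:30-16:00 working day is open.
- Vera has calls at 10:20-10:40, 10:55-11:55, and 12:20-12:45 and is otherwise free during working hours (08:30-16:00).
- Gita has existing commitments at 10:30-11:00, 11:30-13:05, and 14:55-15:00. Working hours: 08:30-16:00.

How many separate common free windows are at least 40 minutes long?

2

Ulrich free within 08:30–16:00: 08:30–10:20, 11:55–12:35, 14:00–16:00.
Vera free within 08:30–16:00: 08:30–10:20, 10:40–10:55, 11:55–12:20, 12:45–16:00.
Gita free within 08:30–16:00: 08:30–10:30, 11:00–11:30, 13:05–14:55, 15:00–16:00.
Nikolai ∩ Ulrich: 08:50–08:55, 09:55–10:15, 11:55–12:35, 14:00–16:00.
Nikolai ∩ Ulrich ∩ Vera: 08:50–08:55, 09:55–10:15, 11:55–12:20, 14:00–16:00.
Nikolai ∩ Ulrich ∩ Vera ∩ Gita: 08:50–08:55, 09:55–10:15, 14:00–14:55, 15:00–16:00.
Windows ≥ 40 min: 14:00–14:55, 15:00–16:00.
That's 2 windows.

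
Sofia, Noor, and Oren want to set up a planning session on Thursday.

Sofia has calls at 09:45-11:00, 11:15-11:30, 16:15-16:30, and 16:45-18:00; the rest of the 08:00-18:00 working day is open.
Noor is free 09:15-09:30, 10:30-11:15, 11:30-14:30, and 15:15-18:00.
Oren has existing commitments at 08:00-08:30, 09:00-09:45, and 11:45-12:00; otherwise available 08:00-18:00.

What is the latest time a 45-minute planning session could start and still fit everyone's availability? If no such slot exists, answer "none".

Sofia free within 08:00–18:00: 08:00–09:45, 11:00–11:15, 11:30–16:15, 16:30–16:45.
Oren free within 08:00–18:00: 08:30–09:00, 09:45–11:45, 12:00–18:00.
Sofia ∩ Noor: 09:15–09:30, 11:00–11:15, 11:30–14:30, 15:15–16:15, 16:30–16:45.
Sofia ∩ Noor ∩ Oren: 11:00–11:15, 11:30–11:45, 12:00–14:30, 15:15–16:15, 16:30–16:45.
Windows ≥ 45 min: 12:00–14:30, 15:15–16:15.
Latest start in the last window 15:15–16:15 is 16:15 − 45 min = 15:30.

15:30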